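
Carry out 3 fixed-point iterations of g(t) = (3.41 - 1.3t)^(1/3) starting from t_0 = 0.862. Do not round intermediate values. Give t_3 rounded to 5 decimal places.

t_1 = g(0.862000) = 1.317975
t_2 = g(1.317975) = 1.192695
t_3 = g(1.192695) = 1.229698

1.22970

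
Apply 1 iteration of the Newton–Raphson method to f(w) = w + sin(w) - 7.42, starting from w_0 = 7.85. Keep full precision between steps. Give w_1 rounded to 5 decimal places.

Newton update: w ← w − f(w)/f'(w).
f'(w) = 1 + cos(w)
w_0 = 7.850000: f = 1.429992, f' = 1.003982 → w_1 = 7.850000 - (1.429992)/(1.003982) = 6.425679

6.42568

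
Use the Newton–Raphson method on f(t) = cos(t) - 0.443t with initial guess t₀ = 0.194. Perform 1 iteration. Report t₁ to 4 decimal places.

f'(t) = -sin(t) - 0.443
t_0 = 0.194000: f = 0.895299, f' = -0.635785 → t_1 = 0.194000 - (0.895299)/(-0.635785) = 1.602178

1.6022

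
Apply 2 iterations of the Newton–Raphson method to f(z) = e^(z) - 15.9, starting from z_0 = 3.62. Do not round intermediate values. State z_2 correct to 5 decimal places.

f'(z) = e^(z)
z_0 = 3.620000: f = 21.437568, f' = 37.337568 → z_1 = 3.620000 - (21.437568)/(37.337568) = 3.045845
z_1 = 3.045845: f = 5.127783, f' = 21.027783 → z_2 = 3.045845 - (5.127783)/(21.027783) = 2.801987

2.80199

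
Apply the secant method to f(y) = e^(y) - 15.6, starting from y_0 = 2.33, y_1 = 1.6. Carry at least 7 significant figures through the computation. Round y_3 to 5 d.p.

f(y_0) = -5.322058, f(y_1) = -10.646968
y_2 = 1.600000 - (-10.646968)·(1.600000 - 2.330000)/(-10.646968 - (-5.322058)) = 3.059609; f(y_2) = 5.719224
y_3 = 3.059609 - (5.719224)·(3.059609 - 1.600000)/(5.719224 - (-10.646968)) = 2.549544; f(y_3) = -2.798741

2.54954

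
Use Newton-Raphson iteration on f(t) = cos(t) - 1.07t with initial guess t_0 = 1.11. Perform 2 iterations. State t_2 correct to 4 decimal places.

Newton update: t ← t − f(t)/f'(t).
f'(t) = -sin(t) - 1.07
t_0 = 1.110000: f = -0.743038, f' = -1.965699 → t_1 = 1.110000 - (-0.743038)/(-1.965699) = 0.731998
t_1 = 0.731998: f = -0.039397, f' = -1.738357 → t_2 = 0.731998 - (-0.039397)/(-1.738357) = 0.709334

0.7093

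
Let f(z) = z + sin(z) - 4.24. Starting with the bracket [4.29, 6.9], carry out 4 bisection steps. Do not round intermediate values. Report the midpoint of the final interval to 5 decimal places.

f(4.290000) = -0.862112, f(6.900000) = 3.238440 (opposite signs)
step 1: m = 5.595000, f(m) = 0.719863 > 0 → root in [4.290000, 5.595000]
step 2: m = 4.942500, f(m) = -0.271141 < 0 → root in [4.942500, 5.595000]
step 3: m = 5.268750, f(m) = 0.179568 > 0 → root in [4.942500, 5.268750]
step 4: m = 5.105625, f(m) = -0.058049 < 0 → root in [5.105625, 5.268750]
Midpoint of [5.105625, 5.268750] = 5.187188

5.18719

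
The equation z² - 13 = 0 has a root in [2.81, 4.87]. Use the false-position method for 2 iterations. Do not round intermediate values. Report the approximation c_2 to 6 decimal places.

3.585704

f(2.810000) = -5.103900, f(4.870000) = 10.716900
step 1: c = 3.474570, f(c) = -0.927361 < 0 → new bracket [3.474570, 4.870000]
step 2: c = 3.585704, f(c) = -0.142728 < 0 → new bracket [3.585704, 4.870000]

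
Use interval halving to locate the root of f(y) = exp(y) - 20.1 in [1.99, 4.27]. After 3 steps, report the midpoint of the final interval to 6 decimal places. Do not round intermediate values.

2.987500

f(1.990000) = -12.784466, f(4.270000) = 51.421636 (opposite signs)
step 1: m = 3.130000, f(m) = 2.773980 > 0 → root in [1.990000, 3.130000]
step 2: m = 2.560000, f(m) = -7.164183 < 0 → root in [2.560000, 3.130000]
step 3: m = 2.845000, f(m) = -2.898441 < 0 → root in [2.845000, 3.130000]
Midpoint of [2.845000, 3.130000] = 2.987500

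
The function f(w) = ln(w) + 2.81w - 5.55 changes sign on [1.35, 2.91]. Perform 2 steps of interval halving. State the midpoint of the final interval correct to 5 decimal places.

1.93500

f(1.350000) = -1.456395, f(2.910000) = 3.695253 (opposite signs)
step 1: m = 2.130000, f(m) = 1.191422 > 0 → root in [1.350000, 2.130000]
step 2: m = 1.740000, f(m) = -0.106715 < 0 → root in [1.740000, 2.130000]
Midpoint of [1.740000, 2.130000] = 1.935000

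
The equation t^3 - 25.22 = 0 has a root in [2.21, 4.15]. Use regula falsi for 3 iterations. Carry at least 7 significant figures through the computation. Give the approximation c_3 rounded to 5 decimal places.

f(2.210000) = -14.426139, f(4.150000) = 46.253375
step 1: c = 2.671222, f(c) = -6.159697 < 0 → new bracket [2.671222, 4.150000]
step 2: c = 2.845011, f(c) = -2.192234 < 0 → new bracket [2.845011, 4.150000]
step 3: c = 2.904064, f(c) = -0.728333 < 0 → new bracket [2.904064, 4.150000]

2.90406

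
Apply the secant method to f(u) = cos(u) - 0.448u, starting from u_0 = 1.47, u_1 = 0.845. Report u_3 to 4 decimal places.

1.0713

Secant update: u_(k+1) = u_k − f(u_k)·(u_k − u_(k-1))/(f(u_k) − f(u_(k-1))).
f(u_0) = -0.557934, f(u_1) = 0.285171
u_2 = 0.845000 - (0.285171)·(0.845000 - 1.470000)/(0.285171 - (-0.557934)) = 1.056399; f(u_2) = 0.018743
u_3 = 1.056399 - (0.018743)·(1.056399 - 0.845000)/(0.018743 - (0.285171)) = 1.071271; f(u_3) = -0.000921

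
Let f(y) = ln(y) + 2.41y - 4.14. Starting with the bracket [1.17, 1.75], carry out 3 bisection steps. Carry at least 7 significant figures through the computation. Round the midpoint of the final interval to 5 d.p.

1.56875

f(1.170000) = -1.163296, f(1.750000) = 0.637116 (opposite signs)
step 1: m = 1.460000, f(m) = -0.242964 < 0 → root in [1.460000, 1.750000]
step 2: m = 1.605000, f(m) = 0.201174 > 0 → root in [1.460000, 1.605000]
step 3: m = 1.532500, f(m) = -0.019775 < 0 → root in [1.532500, 1.605000]
Midpoint of [1.532500, 1.605000] = 1.568750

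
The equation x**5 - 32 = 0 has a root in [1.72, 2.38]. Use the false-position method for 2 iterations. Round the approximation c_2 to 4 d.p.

False-position update: c = (a·f(b) − b·f(a))/(f(b) − f(a)); replace the endpoint whose sign matches f(c).
f(1.720000) = -16.946335, f(2.380000) = 44.363317
step 1: c = 1.902428, f(c) = -7.080412 < 0 → new bracket [1.902428, 2.380000]
step 2: c = 1.968158, f(c) = -2.467530 < 0 → new bracket [1.968158, 2.380000]

1.9682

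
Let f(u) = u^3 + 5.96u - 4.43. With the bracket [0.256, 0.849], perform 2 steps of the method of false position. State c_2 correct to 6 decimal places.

f(0.256000) = -2.887463, f(0.849000) = 1.242000
step 1: c = 0.670646, f(c) = -0.131316 < 0 → new bracket [0.670646, 0.849000]
step 2: c = 0.687700, f(c) = -0.006072 < 0 → new bracket [0.687700, 0.849000]

0.687700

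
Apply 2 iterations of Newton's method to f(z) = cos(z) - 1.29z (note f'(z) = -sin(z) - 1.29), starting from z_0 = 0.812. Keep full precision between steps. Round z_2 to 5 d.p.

0.62752

z_0 = 0.812000: f = -0.359432, f' = -2.015665 → z_1 = 0.812000 - (-0.359432)/(-2.015665) = 0.633681
z_1 = 0.633681: f = -0.011595, f' = -1.882115 → z_2 = 0.633681 - (-0.011595)/(-1.882115) = 0.627520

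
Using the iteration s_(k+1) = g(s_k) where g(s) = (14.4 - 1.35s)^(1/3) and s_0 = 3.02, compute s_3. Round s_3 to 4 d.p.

s_1 = g(3.020000) = 2.177385
s_2 = g(2.177385) = 2.254593
s_3 = g(2.254593) = 2.247738

2.2477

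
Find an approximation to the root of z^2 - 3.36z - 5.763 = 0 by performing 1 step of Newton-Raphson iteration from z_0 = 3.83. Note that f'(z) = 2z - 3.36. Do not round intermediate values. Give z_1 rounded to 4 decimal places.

4.7516

z_0 = 3.830000: f = -3.962900, f' = 4.300000 → z_1 = 3.830000 - (-3.962900)/(4.300000) = 4.751605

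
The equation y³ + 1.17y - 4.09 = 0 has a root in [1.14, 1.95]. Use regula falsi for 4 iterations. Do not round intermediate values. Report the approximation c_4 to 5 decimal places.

1.35579

f(1.140000) = -1.274656, f(1.950000) = 5.606375
step 1: c = 1.290046, f(c) = -0.433727 < 0 → new bracket [1.290046, 1.950000]
step 2: c = 1.337436, f(c) = -0.132881 < 0 → new bracket [1.337436, 1.950000]
step 3: c = 1.351619, f(c) = -0.039370 < 0 → new bracket [1.351619, 1.950000]
step 4: c = 1.355791, f(c) = -0.011548 < 0 → new bracket [1.355791, 1.950000]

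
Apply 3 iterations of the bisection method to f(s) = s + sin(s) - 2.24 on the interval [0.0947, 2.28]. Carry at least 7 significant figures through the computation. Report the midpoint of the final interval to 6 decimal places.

1.323931

f(0.094700) = -2.050741, f(2.280000) = 0.798881 (opposite signs)
step 1: m = 1.187350, f(m) = -0.125269 < 0 → root in [1.187350, 2.280000]
step 2: m = 1.733675, f(m) = 0.480440 > 0 → root in [1.187350, 1.733675]
step 3: m = 1.460512, f(m) = 0.214437 > 0 → root in [1.187350, 1.460512]
Midpoint of [1.187350, 1.460512] = 1.323931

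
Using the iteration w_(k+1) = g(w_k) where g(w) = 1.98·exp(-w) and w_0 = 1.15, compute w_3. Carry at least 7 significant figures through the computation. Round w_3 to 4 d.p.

w_1 = g(1.150000) = 0.626941
w_2 = g(0.626941) = 1.057763
w_3 = g(1.057763) = 0.687519

0.6875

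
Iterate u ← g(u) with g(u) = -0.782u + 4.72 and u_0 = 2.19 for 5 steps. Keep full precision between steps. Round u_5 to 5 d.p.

u_1 = g(2.190000) = 3.007420
u_2 = g(3.007420) = 2.368198
u_3 = g(2.368198) = 2.868070
u_4 = g(2.868070) = 2.477170
u_5 = g(2.477170) = 2.782853

2.78285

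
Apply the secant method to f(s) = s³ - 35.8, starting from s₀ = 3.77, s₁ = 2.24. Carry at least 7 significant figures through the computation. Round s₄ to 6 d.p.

3.292123

Secant update: s_(k+1) = s_k − f(s_k)·(s_k − s_(k-1))/(f(s_k) − f(s_(k-1))).
f(s_0) = 17.782633, f(s_1) = -24.560576
s_2 = 2.240000 - (-24.560576)·(2.240000 - 3.770000)/(-24.560576 - (17.782633)) = 3.127455; f(s_2) = -5.210449
s_3 = 3.127455 - (-5.210449)·(3.127455 - 2.240000)/(-5.210449 - (-24.560576)) = 3.366422; f(s_3) = 2.350962
s_4 = 3.366422 - (2.350962)·(3.366422 - 3.127455)/(2.350962 - (-5.210449)) = 3.292123; f(s_4) = -0.119728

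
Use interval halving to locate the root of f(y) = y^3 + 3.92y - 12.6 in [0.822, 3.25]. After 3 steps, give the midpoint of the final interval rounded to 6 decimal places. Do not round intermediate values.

1.884250

f(0.822000) = -8.822348, f(3.250000) = 34.468125 (opposite signs)
step 1: m = 2.036000, f(m) = 3.820943 > 0 → root in [0.822000, 2.036000]
step 2: m = 1.429000, f(m) = -4.080243 < 0 → root in [1.429000, 2.036000]
step 3: m = 1.732500, f(m) = -0.608404 < 0 → root in [1.732500, 2.036000]
Midpoint of [1.732500, 2.036000] = 1.884250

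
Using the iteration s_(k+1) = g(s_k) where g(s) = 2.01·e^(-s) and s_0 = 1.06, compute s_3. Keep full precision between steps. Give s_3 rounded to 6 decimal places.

0.738137

s_1 = g(1.060000) = 0.696376
s_2 = g(0.696376) = 1.001760
s_3 = g(1.001760) = 0.738137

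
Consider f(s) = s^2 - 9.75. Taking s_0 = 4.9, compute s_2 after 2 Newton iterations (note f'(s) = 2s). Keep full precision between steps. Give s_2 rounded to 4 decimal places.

s_0 = 4.900000: f = 14.260000, f' = 9.800000 → s_1 = 4.900000 - (14.260000)/(9.800000) = 3.444898
s_1 = 3.444898: f = 2.117322, f' = 6.889796 → s_2 = 3.444898 - (2.117322)/(6.889796) = 3.137585

3.1376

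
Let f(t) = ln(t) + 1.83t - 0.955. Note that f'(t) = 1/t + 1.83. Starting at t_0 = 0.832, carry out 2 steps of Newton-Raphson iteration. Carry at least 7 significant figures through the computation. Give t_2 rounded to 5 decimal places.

0.70944

t_0 = 0.832000: f = 0.383637, f' = 3.031923 → t_1 = 0.832000 - (0.383637)/(3.031923) = 0.705467
t_1 = 0.705467: f = -0.012889, f' = 3.247500 → t_2 = 0.705467 - (-0.012889)/(3.247500) = 0.709436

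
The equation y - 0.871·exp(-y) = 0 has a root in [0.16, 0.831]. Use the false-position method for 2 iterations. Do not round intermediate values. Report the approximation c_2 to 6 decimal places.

False-position update: c = (a·f(b) − b·f(a))/(f(b) − f(a)); replace the endpoint whose sign matches f(c).
f(0.160000) = -0.582217, f(0.831000) = 0.451581
step 1: c = 0.537896, f(c) = 0.029253 > 0 → new bracket [0.160000, 0.537896]
step 2: c = 0.519817, f(c) = 0.001895 > 0 → new bracket [0.160000, 0.519817]

0.519817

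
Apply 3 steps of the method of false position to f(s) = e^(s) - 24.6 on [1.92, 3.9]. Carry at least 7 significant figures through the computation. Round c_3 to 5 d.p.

3.15599

f(1.920000) = -17.779042, f(3.900000) = 24.802449
step 1: c = 2.746709, f(c) = -9.008763 < 0 → new bracket [2.746709, 3.900000]
step 2: c = 3.053995, f(c) = -3.400122 < 0 → new bracket [3.053995, 3.900000]
step 3: c = 3.155990, f(c) = -1.123725 < 0 → new bracket [3.155990, 3.900000]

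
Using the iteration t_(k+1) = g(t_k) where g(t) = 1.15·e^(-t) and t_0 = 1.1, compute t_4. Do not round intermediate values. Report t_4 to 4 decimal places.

0.6803

t_1 = g(1.100000) = 0.382802
t_2 = g(0.382802) = 0.784240
t_3 = g(0.784240) = 0.524936
t_4 = g(0.524936) = 0.680332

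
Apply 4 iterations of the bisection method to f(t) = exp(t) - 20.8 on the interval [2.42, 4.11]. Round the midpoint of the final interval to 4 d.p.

f(2.420000) = -9.554141, f(4.110000) = 40.146718 (opposite signs)
step 1: m = 3.265000, f(m) = 5.380111 > 0 → root in [2.420000, 3.265000]
step 2: m = 2.842500, f(m) = -3.641392 < 0 → root in [2.842500, 3.265000]
step 3: m = 3.053750, f(m) = 0.394676 > 0 → root in [2.842500, 3.053750]
step 4: m = 2.948125, f(m) = -1.729836 < 0 → root in [2.948125, 3.053750]
Midpoint of [2.948125, 3.053750] = 3.000938

3.0009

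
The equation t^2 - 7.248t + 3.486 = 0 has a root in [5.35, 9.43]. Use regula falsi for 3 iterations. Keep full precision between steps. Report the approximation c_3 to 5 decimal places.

f(5.350000) = -6.668300, f(9.430000) = 24.062260
step 1: c = 6.235329, f(c) = -2.828335 < 0 → new bracket [6.235329, 9.430000]
step 2: c = 6.571343, f(c) = -0.960547 < 0 → new bracket [6.571343, 9.430000]
step 3: c = 6.681078, f(c) = -0.301653 < 0 → new bracket [6.681078, 9.430000]

6.68108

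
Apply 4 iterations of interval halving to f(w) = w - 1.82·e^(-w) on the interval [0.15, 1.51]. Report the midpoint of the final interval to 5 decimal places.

f(0.150000) = -1.416489, f(1.510000) = 1.107944 (opposite signs)
step 1: m = 0.830000, f(m) = 0.036390 > 0 → root in [0.150000, 0.830000]
step 2: m = 0.490000, f(m) = -0.624980 < 0 → root in [0.490000, 0.830000]
step 3: m = 0.660000, f(m) = -0.280669 < 0 → root in [0.660000, 0.830000]
step 4: m = 0.745000, f(m) = -0.119016 < 0 → root in [0.745000, 0.830000]
Midpoint of [0.745000, 0.830000] = 0.787500

0.78750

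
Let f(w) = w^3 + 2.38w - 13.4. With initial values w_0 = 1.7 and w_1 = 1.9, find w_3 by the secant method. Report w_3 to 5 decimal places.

2.04230

Secant update: w_(k+1) = w_k − f(w_k)·(w_k − w_(k-1))/(f(w_k) − f(w_(k-1))).
f(w_0) = -4.441000, f(w_1) = -2.019000
w_2 = 1.900000 - (-2.019000)·(1.900000 - 1.700000)/(-2.019000 - (-4.441000)) = 2.066722; f(w_2) = 0.346466
w_3 = 2.066722 - (0.346466)·(2.066722 - 1.900000)/(0.346466 - (-2.019000)) = 2.042302; f(w_3) = -0.020881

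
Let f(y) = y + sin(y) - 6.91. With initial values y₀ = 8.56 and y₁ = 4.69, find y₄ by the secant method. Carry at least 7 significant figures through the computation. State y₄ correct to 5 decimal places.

6.60019

f(y_0) = 2.410951, f(y_1) = -3.219749
y_2 = 4.690000 - (-3.219749)·(4.690000 - 8.560000)/(-3.219749 - (2.410951)) = 6.902945; f(y_2) = 0.573784
y_3 = 6.902945 - (0.573784)·(6.902945 - 4.690000)/(0.573784 - (-3.219749)) = 6.568230; f(y_3) = -0.060570
y_4 = 6.568230 - (-0.060570)·(6.568230 - 6.902945)/(-0.060570 - (0.573784)) = 6.600189; f(y_4) = 0.001911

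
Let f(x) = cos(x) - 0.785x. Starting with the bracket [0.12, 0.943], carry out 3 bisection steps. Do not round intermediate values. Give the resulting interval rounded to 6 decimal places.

f(0.120000) = 0.898609, f(0.943000) = -0.152892 (opposite signs)
step 1: m = 0.531500, f(m) = 0.444820 > 0 → root in [0.531500, 0.943000]
step 2: m = 0.737250, f(m) = 0.161579 > 0 → root in [0.737250, 0.943000]
step 3: m = 0.840125, f(m) = 0.007872 > 0 → root in [0.840125, 0.943000]

[0.840125, 0.943000]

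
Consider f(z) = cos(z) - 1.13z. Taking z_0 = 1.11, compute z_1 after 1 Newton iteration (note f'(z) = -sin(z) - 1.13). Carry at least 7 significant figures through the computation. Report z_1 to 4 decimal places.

Newton update: z ← z − f(z)/f'(z).
z_0 = 1.110000: f = -0.809638, f' = -2.025699 → z_1 = 1.110000 - (-0.809638)/(-2.025699) = 0.710316

0.7103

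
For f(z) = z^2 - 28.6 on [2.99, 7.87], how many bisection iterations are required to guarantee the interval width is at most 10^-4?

Initial width b − a = 7.87 − 2.99 = 4.880000.
After n steps the width is (b−a)/2^n; need (b−a)/2^n ≤ 10^-4.
So n ≥ log₂(4.880000/10^-4) = log₂(48800.0000) ≈ 15.5746.
Hence n = 16.

16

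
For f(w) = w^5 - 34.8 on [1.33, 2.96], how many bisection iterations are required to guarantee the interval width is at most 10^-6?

21

Initial width b − a = 2.96 − 1.33 = 1.630000.
After n steps the width is (b−a)/2^n; need (b−a)/2^n ≤ 10^-6.
So n ≥ log₂(1.630000/10^-6) = log₂(1630000.0000) ≈ 20.6364.
Hence n = 21.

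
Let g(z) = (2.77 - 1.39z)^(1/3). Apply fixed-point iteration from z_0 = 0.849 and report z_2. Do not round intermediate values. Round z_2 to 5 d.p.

z_1 = g(0.849000) = 1.167138
z_2 = g(1.167138) = 1.046984

1.04698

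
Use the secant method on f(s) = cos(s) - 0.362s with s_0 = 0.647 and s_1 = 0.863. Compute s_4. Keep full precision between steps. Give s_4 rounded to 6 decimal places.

f(s_0) = 0.563682, f(s_1) = 0.337755
s_2 = 0.863000 - (0.337755)·(0.863000 - 0.647000)/(0.337755 - (0.563682)) = 1.185915; f(s_2) = -0.053852
s_3 = 1.185915 - (-0.053852)·(1.185915 - 0.863000)/(-0.053852 - (0.337755)) = 1.141509; f(s_3) = 0.002996
s_4 = 1.141509 - (0.002996)·(1.141509 - 1.185915)/(0.002996 - (-0.053852)) = 1.143850; f(s_4) = 0.000020

1.143850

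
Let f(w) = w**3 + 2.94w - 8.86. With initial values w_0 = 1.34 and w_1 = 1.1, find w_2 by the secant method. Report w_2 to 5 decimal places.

Secant update: w_(k+1) = w_k − f(w_k)·(w_k − w_(k-1))/(f(w_k) − f(w_(k-1))).
f(w_0) = -2.514296, f(w_1) = -4.295000
w_2 = 1.100000 - (-4.295000)·(1.100000 - 1.340000)/(-4.295000 - (-2.514296)) = 1.678872; f(w_2) = 0.807973

1.67887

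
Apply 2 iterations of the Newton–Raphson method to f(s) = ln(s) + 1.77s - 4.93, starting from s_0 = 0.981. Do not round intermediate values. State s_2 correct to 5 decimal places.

f'(s) = 1/s + 1.77
s_0 = 0.981000: f = -3.212813, f' = 2.789368 → s_1 = 0.981000 - (-3.212813)/(2.789368) = 2.132807
s_1 = 2.132807: f = -0.397493, f' = 2.238866 → s_2 = 2.132807 - (-0.397493)/(2.238866) = 2.310349

2.31035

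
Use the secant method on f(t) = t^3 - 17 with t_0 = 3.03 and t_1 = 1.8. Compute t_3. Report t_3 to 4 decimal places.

f(t_0) = 10.818127, f(t_1) = -11.168000
t_2 = 1.800000 - (-11.168000)·(1.800000 - 3.030000)/(-11.168000 - (10.818127)) = 2.424787; f(t_2) = -2.743247
t_3 = 2.424787 - (-2.743247)·(2.424787 - 1.800000)/(-2.743247 - (-11.168000)) = 2.628228; f(t_3) = 1.154705

2.6282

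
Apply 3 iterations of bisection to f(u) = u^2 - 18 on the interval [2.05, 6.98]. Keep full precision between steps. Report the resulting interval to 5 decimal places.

[3.89875, 4.51500]

f(2.050000) = -13.797500, f(6.980000) = 30.720400 (opposite signs)
step 1: m = 4.515000, f(m) = 2.385225 > 0 → root in [2.050000, 4.515000]
step 2: m = 3.282500, f(m) = -7.225194 < 0 → root in [3.282500, 4.515000]
step 3: m = 3.898750, f(m) = -2.799748 < 0 → root in [3.898750, 4.515000]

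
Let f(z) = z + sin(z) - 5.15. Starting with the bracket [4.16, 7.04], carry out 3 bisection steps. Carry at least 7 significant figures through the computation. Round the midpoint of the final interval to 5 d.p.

f(4.160000) = -1.841273, f(7.040000) = 2.576609 (opposite signs)
step 1: m = 5.600000, f(m) = -0.181267 < 0 → root in [5.600000, 7.040000]
step 2: m = 6.320000, f(m) = 1.206806 > 0 → root in [5.600000, 6.320000]
step 3: m = 5.960000, f(m) = 0.492411 > 0 → root in [5.600000, 5.960000]
Midpoint of [5.600000, 5.960000] = 5.780000

5.78000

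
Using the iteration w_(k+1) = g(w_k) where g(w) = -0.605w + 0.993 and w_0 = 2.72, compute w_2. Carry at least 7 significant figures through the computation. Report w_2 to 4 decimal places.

1.3878

w_1 = g(2.720000) = -0.652600
w_2 = g(-0.652600) = 1.387823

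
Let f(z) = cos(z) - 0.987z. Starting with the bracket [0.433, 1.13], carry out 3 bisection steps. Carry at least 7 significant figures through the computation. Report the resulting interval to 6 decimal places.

f(0.433000) = 0.480340, f(1.130000) = -0.688650 (opposite signs)
step 1: m = 0.781500, f(m) = -0.061483 < 0 → root in [0.433000, 0.781500]
step 2: m = 0.607250, f(m) = 0.221865 > 0 → root in [0.607250, 0.781500]
step 3: m = 0.694375, f(m) = 0.083106 > 0 → root in [0.694375, 0.781500]

[0.694375, 0.781500]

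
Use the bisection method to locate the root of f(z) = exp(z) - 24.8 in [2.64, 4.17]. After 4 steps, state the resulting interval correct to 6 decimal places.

f(2.640000) = -10.786796, f(4.170000) = 39.915452 (opposite signs)
step 1: m = 3.405000, f(m) = 5.314296 > 0 → root in [2.640000, 3.405000]
step 2: m = 3.022500, f(m) = -4.257416 < 0 → root in [3.022500, 3.405000]
step 3: m = 3.213750, f(m) = 0.072182 > 0 → root in [3.022500, 3.213750]
step 4: m = 3.118125, f(m) = -2.196043 < 0 → root in [3.118125, 3.213750]

[3.118125, 3.213750]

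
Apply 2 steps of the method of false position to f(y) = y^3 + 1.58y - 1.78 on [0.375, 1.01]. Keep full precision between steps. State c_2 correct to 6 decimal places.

f(0.375000) = -1.134766, f(1.010000) = 0.846101
step 1: c = 0.738768, f(c) = -0.209543 < 0 → new bracket [0.738768, 1.010000]
step 2: c = 0.792607, f(c) = -0.029745 < 0 → new bracket [0.792607, 1.010000]

0.792607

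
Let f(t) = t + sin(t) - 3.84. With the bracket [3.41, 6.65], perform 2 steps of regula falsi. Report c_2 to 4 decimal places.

4.4155

f(3.410000) = -0.695196, f(6.650000) = 3.168644
step 1: c = 3.992953, f(c) = -0.599225 < 0 → new bracket [3.992953, 6.650000]
step 2: c = 4.415517, f(c) = -0.380739 < 0 → new bracket [4.415517, 6.650000]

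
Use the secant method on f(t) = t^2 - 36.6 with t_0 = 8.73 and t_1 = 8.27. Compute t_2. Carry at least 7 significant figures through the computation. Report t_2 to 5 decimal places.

f(t_0) = 39.612900, f(t_1) = 31.792900
t_2 = 8.270000 - (31.792900)·(8.270000 - 8.730000)/(31.792900 - (39.612900)) = 6.399829; f(t_2) = 4.357816

6.39983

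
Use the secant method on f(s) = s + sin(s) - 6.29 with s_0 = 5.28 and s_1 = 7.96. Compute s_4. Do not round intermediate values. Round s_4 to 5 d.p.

Secant update: s_(k+1) = s_k − f(s_k)·(s_k − s_(k-1))/(f(s_k) − f(s_(k-1))).
f(s_0) = -1.853188, f(s_1) = 2.664385
s_2 = 7.960000 - (2.664385)·(7.960000 - 5.280000)/(2.664385 - (-1.853188)) = 6.379383; f(s_2) = 0.185432
s_3 = 6.379383 - (0.185432)·(6.379383 - 7.960000)/(0.185432 - (2.664385)) = 6.261149; f(s_3) = -0.050886
s_4 = 6.261149 - (-0.050886)·(6.261149 - 6.379383)/(-0.050886 - (0.185432)) = 6.286608; f(s_4) = 0.000031

6.28661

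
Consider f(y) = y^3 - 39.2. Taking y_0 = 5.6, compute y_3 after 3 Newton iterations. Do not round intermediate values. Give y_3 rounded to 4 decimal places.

f'(y) = 3y^2
y_0 = 5.600000: f = 136.416000, f' = 94.080000 → y_1 = 5.600000 - (136.416000)/(94.080000) = 4.150000
y_1 = 4.150000: f = 32.273375, f' = 51.667500 → y_2 = 4.150000 - (32.273375)/(51.667500) = 3.525364
y_2 = 3.525364: f = 4.613902, f' = 37.284576 → y_3 = 3.525364 - (4.613902)/(37.284576) = 3.401616

3.4016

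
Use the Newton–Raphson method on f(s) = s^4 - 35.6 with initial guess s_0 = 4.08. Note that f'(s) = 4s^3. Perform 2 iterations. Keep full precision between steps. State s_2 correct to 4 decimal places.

s_0 = 4.080000: f = 241.502633, f' = 271.669248 → s_1 = 4.080000 - (241.502633)/(271.669248) = 3.191042
s_1 = 3.191042: f = 68.088339, f' = 129.974283 → s_2 = 3.191042 - (68.088339)/(129.974283) = 2.667182

2.6672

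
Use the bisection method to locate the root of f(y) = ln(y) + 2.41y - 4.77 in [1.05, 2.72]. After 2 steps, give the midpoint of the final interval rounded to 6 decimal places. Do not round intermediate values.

1.676250

f(1.050000) = -2.190710, f(2.720000) = 2.785832 (opposite signs)
step 1: m = 1.885000, f(m) = 0.406778 > 0 → root in [1.050000, 1.885000]
step 2: m = 1.467500, f(m) = -0.849765 < 0 → root in [1.467500, 1.885000]
Midpoint of [1.467500, 1.885000] = 1.676250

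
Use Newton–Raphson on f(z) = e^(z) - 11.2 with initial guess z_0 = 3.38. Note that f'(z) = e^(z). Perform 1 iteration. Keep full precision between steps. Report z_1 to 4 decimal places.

z_0 = 3.380000: f = 18.170771, f' = 29.370771 → z_1 = 3.380000 - (18.170771)/(29.370771) = 2.761331

2.7613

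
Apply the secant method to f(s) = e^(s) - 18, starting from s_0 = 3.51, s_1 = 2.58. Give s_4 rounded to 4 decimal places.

f(s_0) = 15.448268, f(s_1) = -4.802862
s_2 = 2.580000 - (-4.802862)·(2.580000 - 3.510000)/(-4.802862 - (15.448268)) = 2.800564; f(s_2) = -1.546083
s_3 = 2.800564 - (-1.546083)·(2.800564 - 2.580000)/(-1.546083 - (-4.802862)) = 2.905271; f(s_3) = 0.270198
s_4 = 2.905271 - (0.270198)·(2.905271 - 2.800564)/(0.270198 - (-1.546083)) = 2.889694; f(s_4) = -0.012188

2.8897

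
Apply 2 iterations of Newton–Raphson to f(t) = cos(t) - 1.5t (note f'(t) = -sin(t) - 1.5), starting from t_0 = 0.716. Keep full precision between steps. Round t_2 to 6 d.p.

Newton update: t ← t − f(t)/f'(t).
t_0 = 0.716000: f = -0.319563, f' = -2.156372 → t_1 = 0.716000 - (-0.319563)/(-2.156372) = 0.567805
t_1 = 0.567805: f = -0.008625, f' = -2.037783 → t_2 = 0.567805 - (-0.008625)/(-2.037783) = 0.563573

0.563573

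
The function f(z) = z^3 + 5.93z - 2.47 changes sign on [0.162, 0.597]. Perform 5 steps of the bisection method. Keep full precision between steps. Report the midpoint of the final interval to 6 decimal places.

0.399891

f(0.162000) = -1.505088, f(0.597000) = 1.282986 (opposite signs)
step 1: m = 0.379500, f(m) = -0.164909 < 0 → root in [0.379500, 0.597000]
step 2: m = 0.488250, f(m) = 0.541715 > 0 → root in [0.379500, 0.488250]
step 3: m = 0.433875, f(m) = 0.184555 > 0 → root in [0.379500, 0.433875]
step 4: m = 0.406687, f(m) = 0.008921 > 0 → root in [0.379500, 0.406687]
step 5: m = 0.393094, f(m) = -0.078212 < 0 → root in [0.393094, 0.406687]
Midpoint of [0.393094, 0.406687] = 0.399891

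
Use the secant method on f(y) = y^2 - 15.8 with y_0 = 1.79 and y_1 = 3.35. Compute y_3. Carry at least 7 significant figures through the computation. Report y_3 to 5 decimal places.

3.95305

f(y_0) = -12.595900, f(y_1) = -4.577500
y_2 = 3.350000 - (-4.577500)·(3.350000 - 1.790000)/(-4.577500 - (-12.595900)) = 4.240564; f(y_2) = 2.182385
y_3 = 4.240564 - (2.182385)·(4.240564 - 3.350000)/(2.182385 - (-4.577500)) = 3.953051; f(y_3) = -0.173385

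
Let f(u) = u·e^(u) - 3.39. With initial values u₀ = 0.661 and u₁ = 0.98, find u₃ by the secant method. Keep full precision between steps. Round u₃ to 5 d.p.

1.10805

f(u_0) = -2.109823, f(u_1) = -0.778833
u_2 = 0.980000 - (-0.778833)·(0.980000 - 0.661000)/(-0.778833 - (-2.109823)) = 1.166664; f(u_2) = 0.356463
u_3 = 1.166664 - (0.356463)·(1.166664 - 0.980000)/(0.356463 - (-0.778833)) = 1.108055; f(u_3) = -0.034299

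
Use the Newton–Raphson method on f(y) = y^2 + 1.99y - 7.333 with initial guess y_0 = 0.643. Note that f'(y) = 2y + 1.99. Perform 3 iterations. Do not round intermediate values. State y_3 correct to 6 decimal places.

1.890158

y_0 = 0.643000: f = -5.639981, f' = 3.276000 → y_1 = 0.643000 - (-5.639981)/(3.276000) = 2.364606
y_1 = 2.364606: f = 2.963927, f' = 6.719212 → y_2 = 2.364606 - (2.963927)/(6.719212) = 1.923494
y_2 = 1.923494: f = 0.194580, f' = 5.836987 → y_3 = 1.923494 - (0.194580)/(5.836987) = 1.890158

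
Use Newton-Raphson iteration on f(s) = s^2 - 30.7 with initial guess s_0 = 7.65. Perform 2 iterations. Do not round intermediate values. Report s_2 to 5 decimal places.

f'(s) = 2s
s_0 = 7.650000: f = 27.822500, f' = 15.300000 → s_1 = 7.650000 - (27.822500)/(15.300000) = 5.831536
s_1 = 5.831536: f = 3.306812, f' = 11.663072 → s_2 = 5.831536 - (3.306812)/(11.663072) = 5.548008

5.54801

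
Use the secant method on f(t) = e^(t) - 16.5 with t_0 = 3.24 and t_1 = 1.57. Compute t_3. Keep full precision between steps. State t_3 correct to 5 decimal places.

Secant update: t_(k+1) = t_k − f(t_k)·(t_k − t_(k-1))/(f(t_k) − f(t_(k-1))).
f(t_0) = 9.033722, f(t_1) = -11.693352
t_2 = 1.570000 - (-11.693352)·(1.570000 - 3.240000)/(-11.693352 - (9.033722)) = 2.512144; f(t_2) = -4.168654
t_3 = 2.512144 - (-4.168654)·(2.512144 - 1.570000)/(-4.168654 - (-11.693352)) = 3.034089; f(t_3) = 4.282036

3.03409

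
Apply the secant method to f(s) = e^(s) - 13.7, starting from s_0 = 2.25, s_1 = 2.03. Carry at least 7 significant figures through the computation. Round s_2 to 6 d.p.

2.744595

f(s_0) = -4.212264, f(s_1) = -6.085914
s_2 = 2.030000 - (-6.085914)·(2.030000 - 2.250000)/(-6.085914 - (-4.212264)) = 2.744595; f(s_2) = 1.858315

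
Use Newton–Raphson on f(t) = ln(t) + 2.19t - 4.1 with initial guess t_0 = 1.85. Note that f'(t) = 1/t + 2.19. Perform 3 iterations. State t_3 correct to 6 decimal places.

Newton update: t ← t − f(t)/f'(t).
t_0 = 1.850000: f = 0.566686, f' = 2.730541 → t_1 = 1.850000 - (0.566686)/(2.730541) = 1.642464
t_1 = 1.642464: f = -0.006806, f' = 2.798841 → t_2 = 1.642464 - (-0.006806)/(2.798841) = 1.644896
t_2 = 1.644896: f = -0.000001, f' = 2.797941 → t_3 = 1.644896 - (-0.000001)/(2.797941) = 1.644896

1.644896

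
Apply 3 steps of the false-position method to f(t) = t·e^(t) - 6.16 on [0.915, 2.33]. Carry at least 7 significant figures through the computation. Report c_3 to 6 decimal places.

f(0.915000) = -3.875451, f(2.330000) = 17.787604
step 1: c = 1.168139, f(c) = -2.403263 < 0 → new bracket [1.168139, 2.330000]
step 2: c = 1.306432, f(c) = -1.335381 < 0 → new bracket [1.306432, 2.330000]
step 3: c = 1.377909, f(c) = -0.694388 < 0 → new bracket [1.377909, 2.330000]

1.377909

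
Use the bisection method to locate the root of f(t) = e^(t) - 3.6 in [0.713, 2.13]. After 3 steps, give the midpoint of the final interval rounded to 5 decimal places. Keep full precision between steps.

1.33294

f(0.713000) = -1.559898, f(2.130000) = 4.814867 (opposite signs)
step 1: m = 1.421500, f(m) = 0.543331 > 0 → root in [0.713000, 1.421500]
step 2: m = 1.067250, f(m) = -0.692627 < 0 → root in [1.067250, 1.421500]
step 3: m = 1.244375, f(m) = -0.129235 < 0 → root in [1.244375, 1.421500]
Midpoint of [1.244375, 1.421500] = 1.332937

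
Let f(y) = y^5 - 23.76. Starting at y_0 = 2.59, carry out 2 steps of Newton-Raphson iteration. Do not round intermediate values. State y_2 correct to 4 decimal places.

1.9534

Newton update: y ← y − f(y)/f'(y).
f'(y) = 5y^4
y_0 = 2.590000: f = 92.786389, f' = 224.993028 → y_1 = 2.590000 - (92.786389)/(224.993028) = 2.177603
y_1 = 2.177603: f = 25.205907, f' = 112.430734 → y_2 = 2.177603 - (25.205907)/(112.430734) = 1.953413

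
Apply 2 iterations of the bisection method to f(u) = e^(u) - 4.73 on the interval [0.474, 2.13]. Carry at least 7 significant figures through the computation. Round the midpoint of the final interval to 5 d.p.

f(0.474000) = -3.123593, f(2.130000) = 3.684867 (opposite signs)
step 1: m = 1.302000, f(m) = -1.053357 < 0 → root in [1.302000, 2.130000]
step 2: m = 1.716000, f(m) = 0.832235 > 0 → root in [1.302000, 1.716000]
Midpoint of [1.302000, 1.716000] = 1.509000

1.50900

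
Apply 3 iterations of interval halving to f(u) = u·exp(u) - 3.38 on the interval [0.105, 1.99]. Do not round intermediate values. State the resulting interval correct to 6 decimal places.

[1.047500, 1.283125]

f(0.105000) = -3.263375, f(1.990000) = 11.177912 (opposite signs)
step 1: m = 1.047500, f(m) = -0.394085 < 0 → root in [1.047500, 1.990000]
step 2: m = 1.518750, f(m) = 3.555392 > 0 → root in [1.047500, 1.518750]
step 3: m = 1.283125, f(m) = 1.249383 > 0 → root in [1.047500, 1.283125]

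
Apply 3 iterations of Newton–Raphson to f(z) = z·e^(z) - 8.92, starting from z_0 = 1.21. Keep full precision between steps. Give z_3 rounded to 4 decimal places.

f'(z) = (z + 1)·e^(z)
z_0 = 1.210000: f = -4.862284, f' = 7.411201 → z_1 = 1.210000 - (-4.862284)/(7.411201) = 1.866072
z_1 = 1.866072: f = 3.140168, f' = 18.523030 → z_2 = 1.866072 - (3.140168)/(18.523030) = 1.696545
z_2 = 1.696545: f = 0.334760, f' = 14.709825 → z_3 = 1.696545 - (0.334760)/(14.709825) = 1.673787

1.6738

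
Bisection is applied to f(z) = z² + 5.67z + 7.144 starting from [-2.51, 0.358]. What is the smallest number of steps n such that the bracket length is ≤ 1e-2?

Initial width b − a = 0.358 − -2.51 = 2.868000.
After n steps the width is (b−a)/2^n; need (b−a)/2^n ≤ 1e-2.
So n ≥ log₂(2.868000/1e-2) = log₂(286.8000) ≈ 8.1639.
Hence n = 9.

9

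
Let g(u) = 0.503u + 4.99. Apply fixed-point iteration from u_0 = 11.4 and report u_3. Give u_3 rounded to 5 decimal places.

10.21329

u_1 = g(11.400000) = 10.724200
u_2 = g(10.724200) = 10.384273
u_3 = g(10.384273) = 10.213289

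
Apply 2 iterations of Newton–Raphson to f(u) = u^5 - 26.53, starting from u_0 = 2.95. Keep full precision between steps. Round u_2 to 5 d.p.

2.09621

f'(u) = 5u^4
u_0 = 2.950000: f = 196.883843, f' = 378.667531 → u_1 = 2.950000 - (196.883843)/(378.667531) = 2.430061
u_1 = 2.430061: f = 58.209576, f' = 174.356858 → u_2 = 2.430061 - (58.209576)/(174.356858) = 2.096208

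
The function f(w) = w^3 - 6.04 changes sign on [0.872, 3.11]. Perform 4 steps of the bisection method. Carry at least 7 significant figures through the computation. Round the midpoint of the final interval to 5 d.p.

1.78119

f(0.872000) = -5.376945, f(3.110000) = 24.040231 (opposite signs)
step 1: m = 1.991000, f(m) = 1.852485 > 0 → root in [0.872000, 1.991000]
step 2: m = 1.431500, f(m) = -3.106581 < 0 → root in [1.431500, 1.991000]
step 3: m = 1.711250, f(m) = -1.028816 < 0 → root in [1.711250, 1.991000]
step 4: m = 1.851125, f(m) = 0.303183 > 0 → root in [1.711250, 1.851125]
Midpoint of [1.711250, 1.851125] = 1.781187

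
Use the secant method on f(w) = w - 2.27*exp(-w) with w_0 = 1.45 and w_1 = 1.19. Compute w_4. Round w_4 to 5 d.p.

0.91197

Secant update: w_(k+1) = w_k − f(w_k)·(w_k − w_(k-1))/(f(w_k) − f(w_(k-1))).
f(w_0) = 0.917525, f(w_1) = 0.499418
w_2 = 1.190000 - (0.499418)·(1.190000 - 1.450000)/(0.499418 - (0.917525)) = 0.879437; f(w_2) = -0.062650
w_3 = 0.879437 - (-0.062650)·(0.879437 - 1.190000)/(-0.062650 - (0.499418)) = 0.914054; f(w_3) = 0.004020
w_4 = 0.914054 - (0.004020)·(0.914054 - 0.879437)/(0.004020 - (-0.062650)) = 0.911966; f(w_4) = 0.000031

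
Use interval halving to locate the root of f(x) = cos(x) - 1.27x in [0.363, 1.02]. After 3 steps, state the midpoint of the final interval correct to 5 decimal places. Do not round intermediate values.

f(0.363000) = 0.473826, f(1.020000) = -0.772034 (opposite signs)
step 1: m = 0.691500, f(m) = -0.107915 < 0 → root in [0.363000, 0.691500]
step 2: m = 0.527250, f(m) = 0.194587 > 0 → root in [0.527250, 0.691500]
step 3: m = 0.609375, f(m) = 0.046100 > 0 → root in [0.609375, 0.691500]
Midpoint of [0.609375, 0.691500] = 0.650438

0.65044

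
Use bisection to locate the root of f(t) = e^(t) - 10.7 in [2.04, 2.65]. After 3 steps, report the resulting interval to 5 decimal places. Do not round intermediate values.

f(2.040000) = -3.009391, f(2.650000) = 3.454039 (opposite signs)
step 1: m = 2.345000, f(m) = -0.266727 < 0 → root in [2.345000, 2.650000]
step 2: m = 2.497500, f(m) = 1.452076 > 0 → root in [2.345000, 2.497500]
step 3: m = 2.421250, f(m) = 0.559925 > 0 → root in [2.345000, 2.421250]

[2.34500, 2.42125]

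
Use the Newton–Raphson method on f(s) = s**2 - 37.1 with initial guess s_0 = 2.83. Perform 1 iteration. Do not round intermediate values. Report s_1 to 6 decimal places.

f'(s) = 2s
s_0 = 2.830000: f = -29.091100, f' = 5.660000 → s_1 = 2.830000 - (-29.091100)/(5.660000) = 7.969770

7.969770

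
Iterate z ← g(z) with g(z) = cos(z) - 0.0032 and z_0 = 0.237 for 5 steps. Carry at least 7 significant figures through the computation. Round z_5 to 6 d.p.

0.785287

z_1 = g(0.237000) = 0.968847
z_2 = g(0.968847) = 0.563050
z_3 = g(0.563050) = 0.842431
z_4 = g(0.842431) = 0.662451
z_5 = g(0.662451) = 0.785287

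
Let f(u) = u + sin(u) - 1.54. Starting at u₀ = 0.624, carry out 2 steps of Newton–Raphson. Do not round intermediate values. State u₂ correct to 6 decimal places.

0.813375

Newton update: u ← u − f(u)/f'(u).
f'(u) = 1 + cos(u)
u_0 = 0.624000: f = -0.331714, f' = 1.811548 → u_1 = 0.624000 - (-0.331714)/(1.811548) = 0.807111
u_1 = 0.807111: f = -0.010597, f' = 1.691588 → u_2 = 0.807111 - (-0.010597)/(1.691588) = 0.813375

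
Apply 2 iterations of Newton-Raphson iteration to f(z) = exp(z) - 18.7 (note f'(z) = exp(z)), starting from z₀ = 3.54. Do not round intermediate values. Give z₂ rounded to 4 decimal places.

2.9398

z_0 = 3.540000: f = 15.766919, f' = 34.466919 → z_1 = 3.540000 - (15.766919)/(34.466919) = 3.082549
z_1 = 3.082549: f = 3.113940, f' = 21.813940 → z_2 = 3.082549 - (3.113940)/(21.813940) = 2.939799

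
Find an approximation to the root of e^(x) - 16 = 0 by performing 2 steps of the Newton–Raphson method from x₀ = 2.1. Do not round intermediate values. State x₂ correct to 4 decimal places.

f'(x) = e^(x)
x_0 = 2.100000: f = -7.833830, f' = 8.166170 → x_1 = 2.100000 - (-7.833830)/(8.166170) = 3.059303
x_1 = 3.059303: f = 5.312694, f' = 21.312694 → x_2 = 3.059303 - (5.312694)/(21.312694) = 2.810029

2.8100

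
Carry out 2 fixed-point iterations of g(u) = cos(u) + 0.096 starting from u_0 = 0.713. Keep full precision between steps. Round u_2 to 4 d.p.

u_1 = g(0.713000) = 0.852403
u_2 = g(0.852403) = 0.754176

0.7542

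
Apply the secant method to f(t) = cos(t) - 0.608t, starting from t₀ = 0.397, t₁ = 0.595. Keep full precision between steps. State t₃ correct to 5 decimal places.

0.94649

f(t_0) = 0.680849, f(t_1) = 0.466388
t_2 = 0.595000 - (0.466388)·(0.595000 - 0.397000)/(0.466388 - (0.680849)) = 1.025592; f(t_2) = -0.104966
t_3 = 1.025592 - (-0.104966)·(1.025592 - 0.595000)/(-0.104966 - (0.466388)) = 0.946485; f(t_3) = 0.009075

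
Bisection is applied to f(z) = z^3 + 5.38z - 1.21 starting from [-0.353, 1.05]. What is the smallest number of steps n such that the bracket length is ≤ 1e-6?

Initial width b − a = 1.05 − -0.353 = 1.403000.
After n steps the width is (b−a)/2^n; need (b−a)/2^n ≤ 1e-6.
So n ≥ log₂(1.403000/1e-6) = log₂(1403000.0000) ≈ 20.4201.
Hence n = 21.

21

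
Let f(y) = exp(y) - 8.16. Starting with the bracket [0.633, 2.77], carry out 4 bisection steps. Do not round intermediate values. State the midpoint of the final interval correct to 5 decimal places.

f(0.633000) = -6.276748, f(2.770000) = 7.798634 (opposite signs)
step 1: m = 1.701500, f(m) = -2.677836 < 0 → root in [1.701500, 2.770000]
step 2: m = 2.235750, f(m) = 1.193494 > 0 → root in [1.701500, 2.235750]
step 3: m = 1.968625, f(m) = -0.999176 < 0 → root in [1.968625, 2.235750]
step 4: m = 2.102187, f(m) = 0.024053 > 0 → root in [1.968625, 2.102187]
Midpoint of [1.968625, 2.102187] = 2.035406

2.03541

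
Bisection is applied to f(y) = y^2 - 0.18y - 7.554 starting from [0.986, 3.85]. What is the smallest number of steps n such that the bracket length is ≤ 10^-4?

15

Initial width b − a = 3.85 − 0.986 = 2.864000.
After n steps the width is (b−a)/2^n; need (b−a)/2^n ≤ 10^-4.
So n ≥ log₂(2.864000/10^-4) = log₂(28640.0000) ≈ 14.8057.
Hence n = 15.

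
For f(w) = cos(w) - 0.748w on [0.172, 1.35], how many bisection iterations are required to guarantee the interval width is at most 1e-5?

Initial width b − a = 1.35 − 0.172 = 1.178000.
After n steps the width is (b−a)/2^n; need (b−a)/2^n ≤ 1e-5.
So n ≥ log₂(1.178000/1e-5) = log₂(117800.0000) ≈ 16.8460.
Hence n = 17.

17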